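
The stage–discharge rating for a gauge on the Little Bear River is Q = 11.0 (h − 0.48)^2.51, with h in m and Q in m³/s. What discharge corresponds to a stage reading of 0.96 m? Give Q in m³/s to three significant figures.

Q = 11.0 × (0.96 − 0.48)^2.51 = 11.0 × 0.48^2.51 = 1.743 m³/s

1.74 m³/s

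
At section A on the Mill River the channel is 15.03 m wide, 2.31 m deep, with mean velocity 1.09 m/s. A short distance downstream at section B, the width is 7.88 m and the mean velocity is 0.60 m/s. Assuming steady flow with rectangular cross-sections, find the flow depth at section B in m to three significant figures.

Q = A₁V₁ = (15.03×2.31) × 1.09 = 37.84 m³/s
d₂ = Q/(b₂ V₂) = 37.84/(7.88×0.60) = 8.004 m

8.00 m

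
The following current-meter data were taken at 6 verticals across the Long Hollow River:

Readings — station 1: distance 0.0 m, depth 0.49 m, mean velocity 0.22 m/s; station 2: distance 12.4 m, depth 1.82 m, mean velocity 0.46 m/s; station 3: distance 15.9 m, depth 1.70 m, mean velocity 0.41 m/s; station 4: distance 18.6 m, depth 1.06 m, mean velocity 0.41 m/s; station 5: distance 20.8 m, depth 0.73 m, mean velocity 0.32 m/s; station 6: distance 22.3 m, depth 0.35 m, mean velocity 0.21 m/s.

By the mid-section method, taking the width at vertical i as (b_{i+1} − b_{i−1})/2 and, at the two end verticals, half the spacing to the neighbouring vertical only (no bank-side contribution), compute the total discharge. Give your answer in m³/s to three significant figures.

11.0 m³/s

w_1 = (12.4 − 0.0)/2 = 6.2 m; q_1 = 0.22 × 0.49 × 6.2 = 0.6684 m³/s
w_2 = (15.9 − 0.0)/2 = 7.95 m; q_2 = 0.46 × 1.82 × 7.95 = 6.656 m³/s
w_3 = (18.6 − 12.4)/2 = 3.1 m; q_3 = 0.41 × 1.70 × 3.1 = 2.161 m³/s
w_4 = (20.8 − 15.9)/2 = 2.45 m; q_4 = 0.41 × 1.06 × 2.45 = 1.065 m³/s
w_5 = (22.3 − 18.6)/2 = 1.85 m; q_5 = 0.32 × 0.73 × 1.85 = 0.4322 m³/s
w_6 = (22.3 − 20.8)/2 = 0.75 m; q_6 = 0.21 × 0.35 × 0.75 = 0.05513 m³/s
Q = Σ qᵢ = 11.04 m³/s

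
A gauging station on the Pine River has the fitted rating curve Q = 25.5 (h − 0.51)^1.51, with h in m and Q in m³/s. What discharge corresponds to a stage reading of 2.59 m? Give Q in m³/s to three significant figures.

Q = 25.5 × (2.59 − 0.51)^1.51 = 25.5 × 2.08^1.51 = 77.06 m³/s

77.1 m³/s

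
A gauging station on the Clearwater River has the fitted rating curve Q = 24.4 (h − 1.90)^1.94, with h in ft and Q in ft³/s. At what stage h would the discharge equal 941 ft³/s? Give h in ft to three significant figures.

h − h₀ = (Q/C)^(1/b) = (941/24.4)^(1/1.94) = 6.571 ft
h = 1.90 + 6.571 = 8.471 ft

8.47 ft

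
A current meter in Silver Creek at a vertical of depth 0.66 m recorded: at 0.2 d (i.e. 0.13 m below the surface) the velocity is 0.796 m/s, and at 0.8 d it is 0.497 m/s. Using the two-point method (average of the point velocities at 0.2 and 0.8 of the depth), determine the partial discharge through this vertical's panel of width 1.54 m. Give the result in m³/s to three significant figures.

0.657 m³/s

v̄ = (0.796 + 0.497) / 2 = 0.6465 m/s
q = v̄ × d × w = 0.6465 × 0.66 × 1.54 = 0.6571 m³/s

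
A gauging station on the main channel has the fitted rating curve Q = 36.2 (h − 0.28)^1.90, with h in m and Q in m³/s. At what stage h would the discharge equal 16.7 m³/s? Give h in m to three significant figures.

0.946 m

h − h₀ = (Q/C)^(1/b) = (16.7/36.2)^(1/1.90) = 0.6655 m
h = 0.28 + 0.6655 = 0.9455 m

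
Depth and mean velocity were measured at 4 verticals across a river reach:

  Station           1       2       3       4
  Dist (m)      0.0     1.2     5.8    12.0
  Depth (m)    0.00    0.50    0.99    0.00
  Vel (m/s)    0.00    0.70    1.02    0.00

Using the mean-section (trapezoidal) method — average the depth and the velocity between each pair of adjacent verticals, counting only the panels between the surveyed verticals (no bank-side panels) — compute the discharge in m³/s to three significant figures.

4.62 m³/s

Panel 1-2: Δb = 1.2 m, d̄ = (0.00+0.50)/2 = 0.25, v̄ = (0.00+0.70)/2 = 0.35 → q = 1.2×0.25×0.35 = 0.1050 m³/s
Panel 2-3: Δb = 4.6 m, d̄ = (0.50+0.99)/2 = 0.745, v̄ = (0.70+1.02)/2 = 0.86 → q = 4.6×0.745×0.86 = 2.947 m³/s
Panel 3-4: Δb = 6.2 m, d̄ = (0.99+0.00)/2 = 0.495, v̄ = (1.02+0.00)/2 = 0.51 → q = 6.2×0.495×0.51 = 1.565 m³/s
Q = Σ q = 4.617 m³/s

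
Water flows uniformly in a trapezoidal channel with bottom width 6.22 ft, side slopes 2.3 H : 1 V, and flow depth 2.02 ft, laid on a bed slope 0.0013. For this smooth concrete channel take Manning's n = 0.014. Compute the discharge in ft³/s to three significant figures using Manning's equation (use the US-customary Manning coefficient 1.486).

102 ft³/s

A = (b + z·y)·y = (6.22 + 2.3×2.02)×2.02 = 21.95 ft²
P = b + 2y√(1+z²) = 6.22 + 2×2.02×√(1+2.3²) = 16.35 ft
R = A/P = 21.95/16.35 = 1.342 ft
Q = (1.486/n)·A·R^(2/3)·S^(1/2) = (1.486/0.014) × 21.95 × 1.342^(2/3) × 0.0013^(1/2) = 102.2 ft³/s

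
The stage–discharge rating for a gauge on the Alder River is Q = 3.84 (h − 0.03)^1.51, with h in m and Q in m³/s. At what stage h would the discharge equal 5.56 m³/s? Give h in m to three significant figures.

h − h₀ = (Q/C)^(1/b) = (5.56/3.84)^(1/1.51) = 1.278 m
h = 0.03 + 1.278 = 1.308 m

1.31 m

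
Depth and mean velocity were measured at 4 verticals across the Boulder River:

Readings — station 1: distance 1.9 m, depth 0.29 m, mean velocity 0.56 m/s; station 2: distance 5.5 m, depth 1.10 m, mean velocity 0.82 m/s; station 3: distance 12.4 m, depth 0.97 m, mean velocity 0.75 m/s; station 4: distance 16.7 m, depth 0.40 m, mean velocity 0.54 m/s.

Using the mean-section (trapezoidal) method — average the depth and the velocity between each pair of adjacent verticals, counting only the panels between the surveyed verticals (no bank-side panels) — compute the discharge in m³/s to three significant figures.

9.23 m³/s

Panel 1-2: Δb = 3.6 m, d̄ = (0.29+1.10)/2 = 0.695, v̄ = (0.56+0.82)/2 = 0.69 → q = 3.6×0.695×0.69 = 1.726 m³/s
Panel 2-3: Δb = 6.9 m, d̄ = (1.10+0.97)/2 = 1.035, v̄ = (0.82+0.75)/2 = 0.785 → q = 6.9×1.035×0.785 = 5.606 m³/s
Panel 3-4: Δb = 4.3 m, d̄ = (0.97+0.40)/2 = 0.685, v̄ = (0.75+0.54)/2 = 0.645 → q = 4.3×0.685×0.645 = 1.900 m³/s
Q = Σ q = 9.232 m³/s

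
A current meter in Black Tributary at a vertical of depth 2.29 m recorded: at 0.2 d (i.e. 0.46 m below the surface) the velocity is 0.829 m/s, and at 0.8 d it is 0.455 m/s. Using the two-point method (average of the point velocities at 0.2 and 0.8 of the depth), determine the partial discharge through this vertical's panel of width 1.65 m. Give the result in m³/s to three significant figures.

v̄ = (0.829 + 0.455) / 2 = 0.6420 m/s
q = v̄ × d × w = 0.6420 × 2.29 × 1.65 = 2.426 m³/s

2.43 m³/s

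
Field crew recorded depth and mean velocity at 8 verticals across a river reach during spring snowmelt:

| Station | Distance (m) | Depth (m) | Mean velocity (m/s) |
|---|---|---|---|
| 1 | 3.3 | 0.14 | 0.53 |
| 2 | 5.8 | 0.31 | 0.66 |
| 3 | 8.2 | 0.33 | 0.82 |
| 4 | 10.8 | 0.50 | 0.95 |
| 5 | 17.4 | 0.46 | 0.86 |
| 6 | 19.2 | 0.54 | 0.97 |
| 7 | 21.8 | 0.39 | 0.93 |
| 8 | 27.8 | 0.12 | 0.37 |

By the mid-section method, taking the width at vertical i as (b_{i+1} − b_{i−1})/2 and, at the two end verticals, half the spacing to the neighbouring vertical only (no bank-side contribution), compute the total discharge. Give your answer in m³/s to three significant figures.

w_1 = (5.8 − 3.3)/2 = 1.25 m; q_1 = 0.53 × 0.14 × 1.25 = 0.09275 m³/s
w_2 = (8.2 − 3.3)/2 = 2.45 m; q_2 = 0.66 × 0.31 × 2.45 = 0.5013 m³/s
w_3 = (10.8 − 5.8)/2 = 2.5 m; q_3 = 0.82 × 0.33 × 2.5 = 0.6765 m³/s
w_4 = (17.4 − 8.2)/2 = 4.6 m; q_4 = 0.95 × 0.50 × 4.6 = 2.185 m³/s
w_5 = (19.2 − 10.8)/2 = 4.2 m; q_5 = 0.86 × 0.46 × 4.2 = 1.662 m³/s
w_6 = (21.8 − 17.4)/2 = 2.2 m; q_6 = 0.97 × 0.54 × 2.2 = 1.152 m³/s
w_7 = (27.8 − 19.2)/2 = 4.3 m; q_7 = 0.93 × 0.39 × 4.3 = 1.560 m³/s
w_8 = (27.8 − 21.8)/2 = 3 m; q_8 = 0.37 × 0.12 × 3 = 0.1332 m³/s
Q = Σ qᵢ = 7.962 m³/s

7.96 m³/s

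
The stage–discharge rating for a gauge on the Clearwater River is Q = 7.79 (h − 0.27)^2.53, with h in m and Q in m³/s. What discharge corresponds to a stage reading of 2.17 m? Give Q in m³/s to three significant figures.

39.5 m³/s

Q = 7.79 × (2.17 − 0.27)^2.53 = 7.79 × 1.9^2.53 = 39.52 m³/s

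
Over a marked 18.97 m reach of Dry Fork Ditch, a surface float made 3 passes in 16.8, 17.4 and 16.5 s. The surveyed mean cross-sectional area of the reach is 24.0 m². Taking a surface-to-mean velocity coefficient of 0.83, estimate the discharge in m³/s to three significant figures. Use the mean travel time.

22.4 m³/s

t̄ = (16.8 + 17.4 + 16.5) / 3 = 16.9 s
v_surface = L / t̄ = 18.97 / 16.9 = 1.122 m/s
v_mean = 0.83 × 1.122 = 0.9317 m/s
Q = A × v_mean = 24.0 × 0.9317 = 22.36 m³/s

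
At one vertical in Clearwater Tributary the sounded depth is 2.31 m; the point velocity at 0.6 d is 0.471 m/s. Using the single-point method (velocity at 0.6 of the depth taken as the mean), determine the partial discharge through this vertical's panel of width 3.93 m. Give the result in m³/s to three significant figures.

v̄ = v₀.₆ = 0.471 m/s
q = v̄ × d × w = 0.4710 × 2.31 × 3.93 = 4.276 m³/s

4.28 m³/s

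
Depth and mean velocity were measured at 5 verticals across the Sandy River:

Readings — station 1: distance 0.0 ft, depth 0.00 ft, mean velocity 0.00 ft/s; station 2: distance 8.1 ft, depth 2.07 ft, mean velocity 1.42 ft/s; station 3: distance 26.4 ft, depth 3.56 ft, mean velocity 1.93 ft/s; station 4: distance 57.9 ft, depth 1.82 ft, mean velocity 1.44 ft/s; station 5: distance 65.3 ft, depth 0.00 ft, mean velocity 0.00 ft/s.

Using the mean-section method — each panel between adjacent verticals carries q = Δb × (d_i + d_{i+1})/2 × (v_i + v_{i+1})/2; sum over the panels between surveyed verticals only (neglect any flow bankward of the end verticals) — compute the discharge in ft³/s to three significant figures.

Panel 1-2: Δb = 8.1 ft, d̄ = (0.00+2.07)/2 = 1.035, v̄ = (0.00+1.42)/2 = 0.71 → q = 8.1×1.035×0.71 = 5.952 ft³/s
Panel 2-3: Δb = 18.3 ft, d̄ = (2.07+3.56)/2 = 2.815, v̄ = (1.42+1.93)/2 = 1.675 → q = 18.3×2.815×1.675 = 86.29 ft³/s
Panel 3-4: Δb = 31.5 ft, d̄ = (3.56+1.82)/2 = 2.69, v̄ = (1.93+1.44)/2 = 1.685 → q = 31.5×2.69×1.685 = 142.8 ft³/s
Panel 4-5: Δb = 7.4 ft, d̄ = (1.82+0.00)/2 = 0.91, v̄ = (1.44+0.00)/2 = 0.72 → q = 7.4×0.91×0.72 = 4.848 ft³/s
Q = Σ q = 239.9 ft³/s

240 ft³/s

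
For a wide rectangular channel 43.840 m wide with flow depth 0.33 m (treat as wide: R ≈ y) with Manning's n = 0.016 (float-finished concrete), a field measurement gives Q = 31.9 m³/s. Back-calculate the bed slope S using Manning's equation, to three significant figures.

A = b·y = 43.840 × 0.33 = 14.47 m²
Wide channel: R ≈ y = 0.33 m
S = (Q·n / (1·A·R^(2/3)))² = (31.9×0.016 / (1×14.47×0.4775))² = 0.005458

0.00546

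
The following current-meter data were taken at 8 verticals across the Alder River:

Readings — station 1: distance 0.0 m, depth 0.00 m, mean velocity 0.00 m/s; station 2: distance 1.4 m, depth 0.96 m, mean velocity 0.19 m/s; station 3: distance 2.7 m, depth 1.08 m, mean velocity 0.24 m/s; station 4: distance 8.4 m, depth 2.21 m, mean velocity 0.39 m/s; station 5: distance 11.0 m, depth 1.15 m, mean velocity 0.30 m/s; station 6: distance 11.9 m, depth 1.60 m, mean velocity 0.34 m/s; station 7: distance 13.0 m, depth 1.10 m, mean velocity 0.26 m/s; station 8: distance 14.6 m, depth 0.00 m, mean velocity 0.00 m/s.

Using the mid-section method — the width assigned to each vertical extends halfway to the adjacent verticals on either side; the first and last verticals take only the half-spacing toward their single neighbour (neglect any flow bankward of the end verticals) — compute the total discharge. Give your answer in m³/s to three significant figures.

w_2 = (2.7 − 0.0)/2 = 1.35 m; q_2 = 0.19 × 0.96 × 1.35 = 0.2462 m³/s
w_3 = (8.4 − 1.4)/2 = 3.5 m; q_3 = 0.24 × 1.08 × 3.5 = 0.9072 m³/s
w_4 = (11.0 − 2.7)/2 = 4.15 m; q_4 = 0.39 × 2.21 × 4.15 = 3.577 m³/s
w_5 = (11.9 − 8.4)/2 = 1.75 m; q_5 = 0.30 × 1.15 × 1.75 = 0.6038 m³/s
w_6 = (13.0 − 11.0)/2 = 1 m; q_6 = 0.34 × 1.60 × 1 = 0.5440 m³/s
w_7 = (14.6 − 11.9)/2 = 1.35 m; q_7 = 0.26 × 1.10 × 1.35 = 0.3861 m³/s
Stations 1, 8 contribute zero (depth or velocity is 0).
Q = Σ qᵢ = 6.264 m³/s

6.26 m³/s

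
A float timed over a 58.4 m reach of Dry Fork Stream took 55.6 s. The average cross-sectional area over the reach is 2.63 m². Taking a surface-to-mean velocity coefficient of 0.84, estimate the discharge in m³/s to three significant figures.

v_surface = L / t̄ = 58.4 / 55.6 = 1.050 m/s
v_mean = 0.84 × 1.050 = 0.8823 m/s
Q = A × v_mean = 2.63 × 0.8823 = 2.320 m³/s

2.32 m³/s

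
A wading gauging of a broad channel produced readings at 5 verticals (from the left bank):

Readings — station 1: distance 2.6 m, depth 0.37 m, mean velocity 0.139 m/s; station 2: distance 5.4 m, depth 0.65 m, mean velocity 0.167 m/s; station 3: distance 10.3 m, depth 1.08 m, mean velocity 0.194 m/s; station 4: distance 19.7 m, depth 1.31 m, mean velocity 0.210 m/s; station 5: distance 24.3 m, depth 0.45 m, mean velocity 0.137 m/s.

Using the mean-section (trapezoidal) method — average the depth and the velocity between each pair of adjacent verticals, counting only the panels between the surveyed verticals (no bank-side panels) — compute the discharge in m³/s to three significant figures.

3.95 m³/s

Panel 1-2: Δb = 2.8 m, d̄ = (0.37+0.65)/2 = 0.51, v̄ = (0.139+0.167)/2 = 0.153 → q = 2.8×0.51×0.153 = 0.2185 m³/s
Panel 2-3: Δb = 4.9 m, d̄ = (0.65+1.08)/2 = 0.865, v̄ = (0.167+0.194)/2 = 0.1805 → q = 4.9×0.865×0.1805 = 0.7650 m³/s
Panel 3-4: Δb = 9.4 m, d̄ = (1.08+1.31)/2 = 1.195, v̄ = (0.194+0.210)/2 = 0.202 → q = 9.4×1.195×0.202 = 2.269 m³/s
Panel 4-5: Δb = 4.6 m, d̄ = (1.31+0.45)/2 = 0.88, v̄ = (0.210+0.137)/2 = 0.1735 → q = 4.6×0.88×0.1735 = 0.7023 m³/s
Q = Σ q = 3.955 m³/s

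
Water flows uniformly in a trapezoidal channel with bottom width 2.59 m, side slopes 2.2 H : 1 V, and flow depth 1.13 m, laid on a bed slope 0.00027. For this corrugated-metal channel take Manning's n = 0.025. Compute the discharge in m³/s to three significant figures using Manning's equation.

A = (b + z·y)·y = (2.59 + 2.2×1.13)×1.13 = 5.736 m²
P = b + 2y√(1+z²) = 2.59 + 2×1.13×√(1+2.2²) = 8.052 m
R = A/P = 5.736/8.052 = 0.7124 m
Q = (1/n)·A·R^(2/3)·S^(1/2) = (1/0.025) × 5.736 × 0.7124^(2/3) × 0.00027^(1/2) = 3.007 m³/s

3.01 m³/s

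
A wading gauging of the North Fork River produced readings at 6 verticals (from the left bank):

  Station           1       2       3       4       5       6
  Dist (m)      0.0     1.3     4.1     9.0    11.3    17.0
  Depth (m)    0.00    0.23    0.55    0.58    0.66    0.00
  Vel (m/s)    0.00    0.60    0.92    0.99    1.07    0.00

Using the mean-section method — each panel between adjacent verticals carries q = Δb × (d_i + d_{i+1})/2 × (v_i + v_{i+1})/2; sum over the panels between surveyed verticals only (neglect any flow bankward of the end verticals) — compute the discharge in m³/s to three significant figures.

Panel 1-2: Δb = 1.3 m, d̄ = (0.00+0.23)/2 = 0.115, v̄ = (0.00+0.60)/2 = 0.3 → q = 1.3×0.115×0.3 = 0.04485 m³/s
Panel 2-3: Δb = 2.8 m, d̄ = (0.23+0.55)/2 = 0.39, v̄ = (0.60+0.92)/2 = 0.76 → q = 2.8×0.39×0.76 = 0.8299 m³/s
Panel 3-4: Δb = 4.9 m, d̄ = (0.55+0.58)/2 = 0.565, v̄ = (0.92+0.99)/2 = 0.955 → q = 4.9×0.565×0.955 = 2.644 m³/s
Panel 4-5: Δb = 2.3 m, d̄ = (0.58+0.66)/2 = 0.62, v̄ = (0.99+1.07)/2 = 1.03 → q = 2.3×0.62×1.03 = 1.469 m³/s
Panel 5-6: Δb = 5.7 m, d̄ = (0.66+0.00)/2 = 0.33, v̄ = (1.07+0.00)/2 = 0.535 → q = 5.7×0.33×0.535 = 1.006 m³/s
Q = Σ q = 5.994 m³/s

5.99 m³/s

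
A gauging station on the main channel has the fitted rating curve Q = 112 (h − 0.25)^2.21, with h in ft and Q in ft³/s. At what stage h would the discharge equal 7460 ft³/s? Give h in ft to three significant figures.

6.94 ft

h − h₀ = (Q/C)^(1/b) = (7460/112)^(1/2.21) = 6.685 ft
h = 0.25 + 6.685 = 6.935 ft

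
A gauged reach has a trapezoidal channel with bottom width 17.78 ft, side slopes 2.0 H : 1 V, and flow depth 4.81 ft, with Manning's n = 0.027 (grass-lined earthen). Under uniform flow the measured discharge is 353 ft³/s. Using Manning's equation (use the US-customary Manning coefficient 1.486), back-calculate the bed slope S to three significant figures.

0.000472

A = (b + z·y)·y = (17.78 + 2.0×4.81)×4.81 = 131.8 ft²
P = b + 2y√(1+z²) = 17.78 + 2×4.81×√(1+2.0²) = 39.29 ft
R = A/P = 131.8/39.29 = 3.354 ft
S = (Q·n / (1.486·A·R^(2/3)))² = (353×0.027 / (1.486×131.8×2.241))² = 0.0004717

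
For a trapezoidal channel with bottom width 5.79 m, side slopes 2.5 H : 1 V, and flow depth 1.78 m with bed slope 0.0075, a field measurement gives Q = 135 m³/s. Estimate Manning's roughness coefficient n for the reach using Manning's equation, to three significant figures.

0.0131

A = (b + z·y)·y = (5.79 + 2.5×1.78)×1.78 = 18.23 m²
P = b + 2y√(1+z²) = 5.79 + 2×1.78×√(1+2.5²) = 15.38 m
R = A/P = 18.23/15.38 = 1.185 m
n = (1/Q)·A·R^(2/3)·S^(1/2) = (1/135) × 18.23 × 1.120 × 0.08660 = 0.01310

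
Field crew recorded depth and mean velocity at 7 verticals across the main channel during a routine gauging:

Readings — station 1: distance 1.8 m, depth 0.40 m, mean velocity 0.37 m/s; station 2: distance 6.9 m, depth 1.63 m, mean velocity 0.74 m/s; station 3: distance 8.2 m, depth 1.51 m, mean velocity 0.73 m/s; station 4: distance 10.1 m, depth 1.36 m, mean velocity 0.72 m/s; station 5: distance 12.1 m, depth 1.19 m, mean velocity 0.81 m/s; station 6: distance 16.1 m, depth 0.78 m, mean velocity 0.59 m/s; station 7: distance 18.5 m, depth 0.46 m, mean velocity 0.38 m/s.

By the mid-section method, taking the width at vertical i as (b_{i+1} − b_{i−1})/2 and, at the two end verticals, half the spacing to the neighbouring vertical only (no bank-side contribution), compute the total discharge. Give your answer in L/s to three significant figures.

w_1 = (6.9 − 1.8)/2 = 2.55 m; q_1 = 0.37 × 0.40 × 2.55 = 0.3774 m³/s
w_2 = (8.2 − 1.8)/2 = 3.2 m; q_2 = 0.74 × 1.63 × 3.2 = 3.860 m³/s
w_3 = (10.1 − 6.9)/2 = 1.6 m; q_3 = 0.73 × 1.51 × 1.6 = 1.764 m³/s
w_4 = (12.1 − 8.2)/2 = 1.95 m; q_4 = 0.72 × 1.36 × 1.95 = 1.909 m³/s
w_5 = (16.1 − 10.1)/2 = 3 m; q_5 = 0.81 × 1.19 × 3 = 2.892 m³/s
w_6 = (18.5 − 12.1)/2 = 3.2 m; q_6 = 0.59 × 0.78 × 3.2 = 1.473 m³/s
w_7 = (18.5 − 16.1)/2 = 1.2 m; q_7 = 0.38 × 0.46 × 1.2 = 0.2098 m³/s
Q = Σ qᵢ = 12.48 m³/s
= 12.48 × 1000 = 12480 L/s

12500 L/s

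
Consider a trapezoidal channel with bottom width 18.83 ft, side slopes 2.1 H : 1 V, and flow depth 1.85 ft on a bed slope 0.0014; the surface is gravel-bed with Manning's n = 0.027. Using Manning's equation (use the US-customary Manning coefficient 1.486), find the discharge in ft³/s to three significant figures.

115 ft³/s

A = (b + z·y)·y = (18.83 + 2.1×1.85)×1.85 = 42.02 ft²
P = b + 2y√(1+z²) = 18.83 + 2×1.85×√(1+2.1²) = 27.44 ft
R = A/P = 42.02/27.44 = 1.532 ft
Q = (1.486/n)·A·R^(2/3)·S^(1/2) = (1.486/0.027) × 42.02 × 1.532^(2/3) × 0.0014^(1/2) = 115.0 ft³/s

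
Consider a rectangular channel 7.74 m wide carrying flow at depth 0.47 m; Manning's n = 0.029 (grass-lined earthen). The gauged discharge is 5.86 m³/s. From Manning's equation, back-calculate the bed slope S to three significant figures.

A = b·y = 7.74 × 0.47 = 3.638 m²
P = b + 2y = 7.74 + 2×0.47 = 8.680 m
R = A/P = 3.638/8.680 = 0.4191 m
S = (Q·n / (1·A·R^(2/3)))² = (5.86×0.029 / (1×3.638×0.5600))² = 0.006958

0.00696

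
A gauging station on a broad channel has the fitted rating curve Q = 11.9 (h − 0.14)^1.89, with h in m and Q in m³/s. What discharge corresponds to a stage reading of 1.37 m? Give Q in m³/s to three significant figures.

Q = 11.9 × (1.37 − 0.14)^1.89 = 11.9 × 1.23^1.89 = 17.60 m³/s

17.6 m³/s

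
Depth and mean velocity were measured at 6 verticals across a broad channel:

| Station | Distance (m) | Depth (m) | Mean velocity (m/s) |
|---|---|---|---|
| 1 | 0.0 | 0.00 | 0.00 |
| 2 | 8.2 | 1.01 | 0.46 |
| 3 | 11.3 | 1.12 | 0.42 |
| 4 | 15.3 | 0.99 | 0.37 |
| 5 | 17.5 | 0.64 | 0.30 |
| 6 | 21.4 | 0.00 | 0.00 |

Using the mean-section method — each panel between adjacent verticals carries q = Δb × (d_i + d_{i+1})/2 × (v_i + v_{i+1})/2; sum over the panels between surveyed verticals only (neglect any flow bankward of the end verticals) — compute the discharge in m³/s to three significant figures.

4.86 m³/s

Panel 1-2: Δb = 8.2 m, d̄ = (0.00+1.01)/2 = 0.505, v̄ = (0.00+0.46)/2 = 0.23 → q = 8.2×0.505×0.23 = 0.9524 m³/s
Panel 2-3: Δb = 3.1 m, d̄ = (1.01+1.12)/2 = 1.065, v̄ = (0.46+0.42)/2 = 0.44 → q = 3.1×1.065×0.44 = 1.453 m³/s
Panel 3-4: Δb = 4 m, d̄ = (1.12+0.99)/2 = 1.055, v̄ = (0.42+0.37)/2 = 0.395 → q = 4×1.055×0.395 = 1.667 m³/s
Panel 4-5: Δb = 2.2 m, d̄ = (0.99+0.64)/2 = 0.815, v̄ = (0.37+0.30)/2 = 0.335 → q = 2.2×0.815×0.335 = 0.6007 m³/s
Panel 5-6: Δb = 3.9 m, d̄ = (0.64+0.00)/2 = 0.32, v̄ = (0.30+0.00)/2 = 0.15 → q = 3.9×0.32×0.15 = 0.1872 m³/s
Q = Σ q = 4.860 m³/s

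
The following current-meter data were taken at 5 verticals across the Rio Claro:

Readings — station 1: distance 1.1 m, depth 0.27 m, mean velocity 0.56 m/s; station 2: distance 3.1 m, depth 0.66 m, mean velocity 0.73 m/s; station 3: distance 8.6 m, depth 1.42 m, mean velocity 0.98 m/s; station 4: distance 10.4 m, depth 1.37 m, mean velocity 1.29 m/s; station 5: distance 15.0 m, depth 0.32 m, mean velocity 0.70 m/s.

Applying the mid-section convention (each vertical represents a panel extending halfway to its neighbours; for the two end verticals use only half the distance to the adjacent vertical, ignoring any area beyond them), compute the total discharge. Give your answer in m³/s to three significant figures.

w_1 = (3.1 − 1.1)/2 = 1 m; q_1 = 0.56 × 0.27 × 1 = 0.1512 m³/s
w_2 = (8.6 − 1.1)/2 = 3.75 m; q_2 = 0.73 × 0.66 × 3.75 = 1.807 m³/s
w_3 = (10.4 − 3.1)/2 = 3.65 m; q_3 = 0.98 × 1.42 × 3.65 = 5.079 m³/s
w_4 = (15.0 − 8.6)/2 = 3.2 m; q_4 = 1.29 × 1.37 × 3.2 = 5.655 m³/s
w_5 = (15.0 − 10.4)/2 = 2.3 m; q_5 = 0.70 × 0.32 × 2.3 = 0.5152 m³/s
Q = Σ qᵢ = 13.21 m³/s

13.2 m³/s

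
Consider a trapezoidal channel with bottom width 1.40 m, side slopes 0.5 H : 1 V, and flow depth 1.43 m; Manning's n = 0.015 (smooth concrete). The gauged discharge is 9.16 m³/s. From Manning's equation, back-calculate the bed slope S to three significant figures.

A = (b + z·y)·y = (1.40 + 0.5×1.43)×1.43 = 3.024 m²
P = b + 2y√(1+z²) = 1.40 + 2×1.43×√(1+0.5²) = 4.598 m
R = A/P = 3.024/4.598 = 0.6578 m
S = (Q·n / (1·A·R^(2/3)))² = (9.16×0.015 / (1×3.024×0.7564))² = 0.003607

0.00361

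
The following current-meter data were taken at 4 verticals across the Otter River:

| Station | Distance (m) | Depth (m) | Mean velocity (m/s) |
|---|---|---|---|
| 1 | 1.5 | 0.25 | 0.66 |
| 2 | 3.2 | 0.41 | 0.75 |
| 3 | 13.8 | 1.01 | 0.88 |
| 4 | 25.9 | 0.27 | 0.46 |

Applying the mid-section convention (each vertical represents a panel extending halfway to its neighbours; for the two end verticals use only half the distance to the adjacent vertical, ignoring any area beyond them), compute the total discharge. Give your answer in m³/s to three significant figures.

12.9 m³/s

w_1 = (3.2 − 1.5)/2 = 0.85 m; q_1 = 0.66 × 0.25 × 0.85 = 0.1403 m³/s
w_2 = (13.8 − 1.5)/2 = 6.15 m; q_2 = 0.75 × 0.41 × 6.15 = 1.891 m³/s
w_3 = (25.9 − 3.2)/2 = 11.35 m; q_3 = 0.88 × 1.01 × 11.35 = 10.09 m³/s
w_4 = (25.9 − 13.8)/2 = 6.05 m; q_4 = 0.46 × 0.27 × 6.05 = 0.7514 m³/s
Q = Σ qᵢ = 12.87 m³/s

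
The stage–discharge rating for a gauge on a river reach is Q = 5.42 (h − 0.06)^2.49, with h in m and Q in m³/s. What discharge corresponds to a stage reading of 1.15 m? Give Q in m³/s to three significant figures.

Q = 5.42 × (1.15 − 0.06)^2.49 = 5.42 × 1.09^2.49 = 6.717 m³/s

6.72 m³/s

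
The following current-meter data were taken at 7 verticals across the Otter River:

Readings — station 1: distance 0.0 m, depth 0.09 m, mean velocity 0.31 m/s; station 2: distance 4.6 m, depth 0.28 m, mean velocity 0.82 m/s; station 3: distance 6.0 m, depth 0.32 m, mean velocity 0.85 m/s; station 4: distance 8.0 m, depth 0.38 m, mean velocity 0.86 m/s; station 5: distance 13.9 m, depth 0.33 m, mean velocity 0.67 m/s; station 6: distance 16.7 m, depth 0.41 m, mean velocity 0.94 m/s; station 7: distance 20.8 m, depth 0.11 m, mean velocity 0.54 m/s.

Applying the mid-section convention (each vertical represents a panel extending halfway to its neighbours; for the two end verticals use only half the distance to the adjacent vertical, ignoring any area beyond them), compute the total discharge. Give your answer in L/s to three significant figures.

w_1 = (4.6 − 0.0)/2 = 2.3 m; q_1 = 0.31 × 0.09 × 2.3 = 0.06417 m³/s
w_2 = (6.0 − 0.0)/2 = 3 m; q_2 = 0.82 × 0.28 × 3 = 0.6888 m³/s
w_3 = (8.0 − 4.6)/2 = 1.7 m; q_3 = 0.85 × 0.32 × 1.7 = 0.4624 m³/s
w_4 = (13.9 − 6.0)/2 = 3.95 m; q_4 = 0.86 × 0.38 × 3.95 = 1.291 m³/s
w_5 = (16.7 − 8.0)/2 = 4.35 m; q_5 = 0.67 × 0.33 × 4.35 = 0.9618 m³/s
w_6 = (20.8 − 13.9)/2 = 3.45 m; q_6 = 0.94 × 0.41 × 3.45 = 1.330 m³/s
w_7 = (20.8 − 16.7)/2 = 2.05 m; q_7 = 0.54 × 0.11 × 2.05 = 0.1218 m³/s
Q = Σ qᵢ = 4.919 m³/s
= 4.919 × 1000 = 4919 L/s

4920 L/s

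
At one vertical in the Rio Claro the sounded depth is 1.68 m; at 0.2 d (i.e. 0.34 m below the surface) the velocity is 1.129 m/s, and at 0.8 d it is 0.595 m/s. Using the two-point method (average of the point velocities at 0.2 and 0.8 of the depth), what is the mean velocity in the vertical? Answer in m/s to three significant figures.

v̄ = (1.129 + 0.595) / 2 = 0.8620 m/s

0.862 m/s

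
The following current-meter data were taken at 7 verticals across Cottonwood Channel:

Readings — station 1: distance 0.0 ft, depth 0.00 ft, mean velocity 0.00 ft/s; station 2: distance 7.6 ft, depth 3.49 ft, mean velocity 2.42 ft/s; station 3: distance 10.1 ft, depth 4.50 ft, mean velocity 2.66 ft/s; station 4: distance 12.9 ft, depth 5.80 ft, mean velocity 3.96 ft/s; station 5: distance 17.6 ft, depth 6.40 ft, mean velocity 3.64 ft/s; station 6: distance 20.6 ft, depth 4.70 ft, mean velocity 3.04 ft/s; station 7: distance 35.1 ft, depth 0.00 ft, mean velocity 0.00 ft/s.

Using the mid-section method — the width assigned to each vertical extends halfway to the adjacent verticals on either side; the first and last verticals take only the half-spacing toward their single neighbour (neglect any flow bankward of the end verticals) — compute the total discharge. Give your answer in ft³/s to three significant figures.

w_2 = (10.1 − 0.0)/2 = 5.05 ft; q_2 = 2.42 × 3.49 × 5.05 = 42.65 ft³/s
w_3 = (12.9 − 7.6)/2 = 2.65 ft; q_3 = 2.66 × 4.50 × 2.65 = 31.72 ft³/s
w_4 = (17.6 − 10.1)/2 = 3.75 ft; q_4 = 3.96 × 5.80 × 3.75 = 86.13 ft³/s
w_5 = (20.6 − 12.9)/2 = 3.85 ft; q_5 = 3.64 × 6.40 × 3.85 = 89.69 ft³/s
w_6 = (35.1 − 17.6)/2 = 8.75 ft; q_6 = 3.04 × 4.70 × 8.75 = 125.0 ft³/s
Stations 1, 7 contribute zero (depth or velocity is 0).
Q = Σ qᵢ = 375.2 ft³/s

375 ft³/s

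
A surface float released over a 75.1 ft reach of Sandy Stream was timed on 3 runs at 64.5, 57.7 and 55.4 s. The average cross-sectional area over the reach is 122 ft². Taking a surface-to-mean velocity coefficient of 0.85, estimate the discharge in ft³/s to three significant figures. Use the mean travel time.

t̄ = (64.5 + 57.7 + 55.4) / 3 = 59.2 s
v_surface = L / t̄ = 75.1 / 59.2 = 1.269 ft/s
v_mean = 0.85 × 1.269 = 1.078 ft/s
Q = A × v_mean = 122 × 1.078 = 131.6 ft³/s

132 ft³/s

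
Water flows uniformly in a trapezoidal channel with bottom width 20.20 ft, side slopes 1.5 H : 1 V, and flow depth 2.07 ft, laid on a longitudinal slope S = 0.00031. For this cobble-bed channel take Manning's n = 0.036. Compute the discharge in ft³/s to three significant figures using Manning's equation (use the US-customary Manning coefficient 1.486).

A = (b + z·y)·y = (20.20 + 1.5×2.07)×2.07 = 48.24 ft²
P = b + 2y√(1+z²) = 20.20 + 2×2.07×√(1+1.5²) = 27.66 ft
R = A/P = 48.24/27.66 = 1.744 ft
Q = (1.486/n)·A·R^(2/3)·S^(1/2) = (1.486/0.036) × 48.24 × 1.744^(2/3) × 0.00031^(1/2) = 50.80 ft³/s

50.8 ft³/s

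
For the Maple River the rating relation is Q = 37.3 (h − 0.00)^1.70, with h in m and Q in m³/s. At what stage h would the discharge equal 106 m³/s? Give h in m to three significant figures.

1.85 m

h − h₀ = (Q/C)^(1/b) = (106/37.3)^(1/1.70) = 1.849 m
h = 0.00 + 1.849 = 1.849 m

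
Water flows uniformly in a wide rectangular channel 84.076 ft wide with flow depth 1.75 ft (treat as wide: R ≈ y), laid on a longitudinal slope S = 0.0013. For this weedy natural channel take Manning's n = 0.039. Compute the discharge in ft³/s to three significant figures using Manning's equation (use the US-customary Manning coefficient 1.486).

294 ft³/s

A = b·y = 84.076 × 1.75 = 147.1 ft²
Wide channel: R ≈ y = 1.75 ft
Q = (1.486/n)·A·R^(2/3)·S^(1/2) = (1.486/0.039) × 147.1 × 1.750^(2/3) × 0.0013^(1/2) = 293.5 ft³/s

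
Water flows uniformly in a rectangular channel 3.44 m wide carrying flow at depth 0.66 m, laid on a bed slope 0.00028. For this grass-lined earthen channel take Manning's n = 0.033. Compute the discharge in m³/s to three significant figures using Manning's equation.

0.703 m³/s

A = b·y = 3.44 × 0.66 = 2.270 m²
P = b + 2y = 3.44 + 2×0.66 = 4.760 m
R = A/P = 2.270/4.760 = 0.4770 m
Q = (1/n)·A·R^(2/3)·S^(1/2) = (1/0.033) × 2.270 × 0.4770^(2/3) × 0.00028^(1/2) = 0.7028 m³/s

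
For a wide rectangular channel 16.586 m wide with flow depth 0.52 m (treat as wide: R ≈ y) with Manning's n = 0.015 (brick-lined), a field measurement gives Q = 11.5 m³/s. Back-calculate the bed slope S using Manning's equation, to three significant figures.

A = b·y = 16.586 × 0.52 = 8.625 m²
Wide channel: R ≈ y = 0.52 m
S = (Q·n / (1·A·R^(2/3)))² = (11.5×0.015 / (1×8.625×0.6466))² = 0.0009566

0.000957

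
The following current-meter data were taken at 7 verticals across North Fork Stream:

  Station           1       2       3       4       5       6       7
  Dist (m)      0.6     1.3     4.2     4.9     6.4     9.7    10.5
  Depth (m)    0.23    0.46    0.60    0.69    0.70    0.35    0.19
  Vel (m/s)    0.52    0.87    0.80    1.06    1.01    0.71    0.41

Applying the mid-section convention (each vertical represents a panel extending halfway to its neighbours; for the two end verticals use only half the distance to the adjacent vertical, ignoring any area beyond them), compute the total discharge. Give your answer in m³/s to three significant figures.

4.67 m³/s

w_1 = (1.3 − 0.6)/2 = 0.35 m; q_1 = 0.52 × 0.23 × 0.35 = 0.04186 m³/s
w_2 = (4.2 − 0.6)/2 = 1.8 m; q_2 = 0.87 × 0.46 × 1.8 = 0.7204 m³/s
w_3 = (4.9 − 1.3)/2 = 1.8 m; q_3 = 0.80 × 0.60 × 1.8 = 0.8640 m³/s
w_4 = (6.4 − 4.2)/2 = 1.1 m; q_4 = 1.06 × 0.69 × 1.1 = 0.8045 m³/s
w_5 = (9.7 − 4.9)/2 = 2.4 m; q_5 = 1.01 × 0.70 × 2.4 = 1.697 m³/s
w_6 = (10.5 − 6.4)/2 = 2.05 m; q_6 = 0.71 × 0.35 × 2.05 = 0.5094 m³/s
w_7 = (10.5 − 9.7)/2 = 0.4 m; q_7 = 0.41 × 0.19 × 0.4 = 0.03116 m³/s
Q = Σ qᵢ = 4.668 m³/s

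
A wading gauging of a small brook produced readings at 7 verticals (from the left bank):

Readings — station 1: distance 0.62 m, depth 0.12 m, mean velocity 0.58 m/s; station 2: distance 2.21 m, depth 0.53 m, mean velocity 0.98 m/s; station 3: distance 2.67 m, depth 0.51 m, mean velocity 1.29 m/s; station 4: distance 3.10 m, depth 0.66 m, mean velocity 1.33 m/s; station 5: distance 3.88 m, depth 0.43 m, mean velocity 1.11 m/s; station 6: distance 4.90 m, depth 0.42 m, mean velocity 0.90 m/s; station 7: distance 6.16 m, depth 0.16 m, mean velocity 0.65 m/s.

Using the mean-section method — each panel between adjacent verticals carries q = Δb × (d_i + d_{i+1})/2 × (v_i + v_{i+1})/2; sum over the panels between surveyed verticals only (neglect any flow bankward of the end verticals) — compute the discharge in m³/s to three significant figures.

2.24 m³/s

Panel 1-2: Δb = 1.59 m, d̄ = (0.12+0.53)/2 = 0.325, v̄ = (0.58+0.98)/2 = 0.78 → q = 1.59×0.325×0.78 = 0.4031 m³/s
Panel 2-3: Δb = 0.46 m, d̄ = (0.53+0.51)/2 = 0.52, v̄ = (0.98+1.29)/2 = 1.135 → q = 0.46×0.52×1.135 = 0.2715 m³/s
Panel 3-4: Δb = 0.43 m, d̄ = (0.51+0.66)/2 = 0.585, v̄ = (1.29+1.33)/2 = 1.31 → q = 0.43×0.585×1.31 = 0.3295 m³/s
Panel 4-5: Δb = 0.78 m, d̄ = (0.66+0.43)/2 = 0.545, v̄ = (1.33+1.11)/2 = 1.22 → q = 0.78×0.545×1.22 = 0.5186 m³/s
Panel 5-6: Δb = 1.02 m, d̄ = (0.43+0.42)/2 = 0.425, v̄ = (1.11+0.90)/2 = 1.005 → q = 1.02×0.425×1.005 = 0.4357 m³/s
Panel 6-7: Δb = 1.26 m, d̄ = (0.42+0.16)/2 = 0.29, v̄ = (0.90+0.65)/2 = 0.775 → q = 1.26×0.29×0.775 = 0.2832 m³/s
Q = Σ q = 2.242 m³/s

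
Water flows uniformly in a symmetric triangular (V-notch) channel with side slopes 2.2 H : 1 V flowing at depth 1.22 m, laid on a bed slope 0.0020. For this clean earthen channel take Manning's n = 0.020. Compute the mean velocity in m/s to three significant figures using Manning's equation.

1.51 m/s

A = z·y² = 2.2×1.22² = 3.274 m²
P = 2y√(1+z²) = 2×1.22×√(1+2.2²) = 5.897 m
R = A/P = 3.274/5.897 = 0.5553 m
Q = (1/n)·A·R^(2/3)·S^(1/2) = (1/0.020) × 3.274 × 0.5553^(2/3) × 0.0020^(1/2) = 4.947 m³/s
V = Q/A = 4.947/3.274 = 1.511 m/s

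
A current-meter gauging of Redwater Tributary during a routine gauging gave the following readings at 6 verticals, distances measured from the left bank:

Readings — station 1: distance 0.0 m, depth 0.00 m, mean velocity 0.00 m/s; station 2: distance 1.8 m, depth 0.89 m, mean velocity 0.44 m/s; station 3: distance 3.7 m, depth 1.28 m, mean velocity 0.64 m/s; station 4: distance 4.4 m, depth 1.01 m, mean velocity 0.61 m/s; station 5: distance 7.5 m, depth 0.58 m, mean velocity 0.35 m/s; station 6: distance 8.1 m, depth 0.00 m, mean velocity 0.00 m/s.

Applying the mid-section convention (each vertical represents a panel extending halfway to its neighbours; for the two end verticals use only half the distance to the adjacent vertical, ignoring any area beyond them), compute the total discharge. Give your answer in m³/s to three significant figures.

w_2 = (3.7 − 0.0)/2 = 1.85 m; q_2 = 0.44 × 0.89 × 1.85 = 0.7245 m³/s
w_3 = (4.4 − 1.8)/2 = 1.3 m; q_3 = 0.64 × 1.28 × 1.3 = 1.065 m³/s
w_4 = (7.5 − 3.7)/2 = 1.9 m; q_4 = 0.61 × 1.01 × 1.9 = 1.171 m³/s
w_5 = (8.1 − 4.4)/2 = 1.85 m; q_5 = 0.35 × 0.58 × 1.85 = 0.3756 m³/s
Stations 1, 6 contribute zero (depth or velocity is 0).
Q = Σ qᵢ = 3.336 m³/s

3.34 m³/s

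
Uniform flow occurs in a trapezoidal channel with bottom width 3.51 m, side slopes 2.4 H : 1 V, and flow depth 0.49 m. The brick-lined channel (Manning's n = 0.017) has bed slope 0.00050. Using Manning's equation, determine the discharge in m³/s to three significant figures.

1.58 m³/s

A = (b + z·y)·y = (3.51 + 2.4×0.49)×0.49 = 2.296 m²
P = b + 2y√(1+z²) = 3.51 + 2×0.49×√(1+2.4²) = 6.058 m
R = A/P = 2.296/6.058 = 0.3790 m
Q = (1/n)·A·R^(2/3)·S^(1/2) = (1/0.017) × 2.296 × 0.3790^(2/3) × 0.00050^(1/2) = 1.582 m³/s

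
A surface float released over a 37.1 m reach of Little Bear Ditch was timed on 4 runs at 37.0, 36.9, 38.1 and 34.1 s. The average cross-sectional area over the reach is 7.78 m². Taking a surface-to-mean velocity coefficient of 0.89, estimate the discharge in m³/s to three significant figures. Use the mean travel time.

t̄ = (37.0 + 36.9 + 38.1 + 34.1) / 4 = 36.525 s
v_surface = L / t̄ = 37.1 / 36.525 = 1.016 m/s
v_mean = 0.89 × 1.016 = 0.9040 m/s
Q = A × v_mean = 7.78 × 0.9040 = 7.033 m³/s

7.03 m³/s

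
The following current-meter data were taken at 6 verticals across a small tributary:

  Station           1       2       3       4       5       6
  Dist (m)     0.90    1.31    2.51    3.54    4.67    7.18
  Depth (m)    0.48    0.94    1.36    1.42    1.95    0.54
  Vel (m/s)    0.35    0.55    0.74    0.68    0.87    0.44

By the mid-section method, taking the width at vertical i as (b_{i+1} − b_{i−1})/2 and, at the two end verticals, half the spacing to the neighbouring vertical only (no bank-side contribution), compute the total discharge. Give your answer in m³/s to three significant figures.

6.00 m³/s

w_1 = (1.31 − 0.90)/2 = 0.205 m; q_1 = 0.35 × 0.48 × 0.205 = 0.03444 m³/s
w_2 = (2.51 − 0.90)/2 = 0.805 m; q_2 = 0.55 × 0.94 × 0.805 = 0.4162 m³/s
w_3 = (3.54 − 1.31)/2 = 1.115 m; q_3 = 0.74 × 1.36 × 1.115 = 1.122 m³/s
w_4 = (4.67 − 2.51)/2 = 1.08 m; q_4 = 0.68 × 1.42 × 1.08 = 1.043 m³/s
w_5 = (7.18 − 3.54)/2 = 1.82 m; q_5 = 0.87 × 1.95 × 1.82 = 3.088 m³/s
w_6 = (7.18 − 4.67)/2 = 1.255 m; q_6 = 0.44 × 0.54 × 1.255 = 0.2982 m³/s
Q = Σ qᵢ = 6.001 m³/s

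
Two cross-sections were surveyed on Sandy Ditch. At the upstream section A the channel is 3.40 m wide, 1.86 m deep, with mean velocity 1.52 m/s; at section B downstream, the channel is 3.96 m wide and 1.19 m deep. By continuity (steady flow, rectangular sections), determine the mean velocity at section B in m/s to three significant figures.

2.04 m/s

Q = A₁V₁ = (3.40×1.86) × 1.52 = 9.612 m³/s
A₂ = 3.96 × 1.19 = 4.712 m²
V₂ = Q/A₂ = 9.612/4.712 = 2.040 m/s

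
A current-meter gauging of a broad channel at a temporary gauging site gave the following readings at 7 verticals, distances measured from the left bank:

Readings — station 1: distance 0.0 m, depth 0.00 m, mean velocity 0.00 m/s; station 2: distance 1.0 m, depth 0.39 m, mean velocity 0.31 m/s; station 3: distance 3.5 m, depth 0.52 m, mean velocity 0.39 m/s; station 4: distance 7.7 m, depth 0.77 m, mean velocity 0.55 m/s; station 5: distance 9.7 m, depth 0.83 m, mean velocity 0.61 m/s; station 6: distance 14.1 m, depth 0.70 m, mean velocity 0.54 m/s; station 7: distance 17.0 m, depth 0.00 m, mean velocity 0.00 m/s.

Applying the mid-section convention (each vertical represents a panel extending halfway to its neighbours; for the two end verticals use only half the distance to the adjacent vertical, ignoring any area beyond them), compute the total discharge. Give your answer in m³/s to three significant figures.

w_2 = (3.5 − 0.0)/2 = 1.75 m; q_2 = 0.31 × 0.39 × 1.75 = 0.2116 m³/s
w_3 = (7.7 − 1.0)/2 = 3.35 m; q_3 = 0.39 × 0.52 × 3.35 = 0.6794 m³/s
w_4 = (9.7 − 3.5)/2 = 3.1 m; q_4 = 0.55 × 0.77 × 3.1 = 1.313 m³/s
w_5 = (14.1 − 7.7)/2 = 3.2 m; q_5 = 0.61 × 0.83 × 3.2 = 1.620 m³/s
w_6 = (17.0 − 9.7)/2 = 3.65 m; q_6 = 0.54 × 0.70 × 3.65 = 1.380 m³/s
Stations 1, 7 contribute zero (depth or velocity is 0).
Q = Σ qᵢ = 5.204 m³/s

5.20 m³/s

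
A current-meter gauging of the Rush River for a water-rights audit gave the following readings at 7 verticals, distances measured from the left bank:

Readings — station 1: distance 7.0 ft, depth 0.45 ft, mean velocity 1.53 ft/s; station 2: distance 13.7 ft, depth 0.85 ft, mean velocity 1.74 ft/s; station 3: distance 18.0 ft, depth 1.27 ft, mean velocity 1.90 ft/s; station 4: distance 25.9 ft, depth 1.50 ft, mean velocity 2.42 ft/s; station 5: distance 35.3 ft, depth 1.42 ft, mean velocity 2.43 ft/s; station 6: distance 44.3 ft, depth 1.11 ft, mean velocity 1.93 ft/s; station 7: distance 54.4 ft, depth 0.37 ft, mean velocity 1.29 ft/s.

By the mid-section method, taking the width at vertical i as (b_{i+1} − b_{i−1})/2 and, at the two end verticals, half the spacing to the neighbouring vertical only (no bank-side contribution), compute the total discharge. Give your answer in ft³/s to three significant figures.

w_1 = (13.7 − 7.0)/2 = 3.35 ft; q_1 = 1.53 × 0.45 × 3.35 = 2.306 ft³/s
w_2 = (18.0 − 7.0)/2 = 5.5 ft; q_2 = 1.74 × 0.85 × 5.5 = 8.135 ft³/s
w_3 = (25.9 − 13.7)/2 = 6.1 ft; q_3 = 1.90 × 1.27 × 6.1 = 14.72 ft³/s
w_4 = (35.3 − 18.0)/2 = 8.65 ft; q_4 = 2.42 × 1.50 × 8.65 = 31.40 ft³/s
w_5 = (44.3 − 25.9)/2 = 9.2 ft; q_5 = 2.43 × 1.42 × 9.2 = 31.75 ft³/s
w_6 = (54.4 − 35.3)/2 = 9.55 ft; q_6 = 1.93 × 1.11 × 9.55 = 20.46 ft³/s
w_7 = (54.4 − 44.3)/2 = 5.05 ft; q_7 = 1.29 × 0.37 × 5.05 = 2.410 ft³/s
Q = Σ qᵢ = 111.2 ft³/s

111 ft³/s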